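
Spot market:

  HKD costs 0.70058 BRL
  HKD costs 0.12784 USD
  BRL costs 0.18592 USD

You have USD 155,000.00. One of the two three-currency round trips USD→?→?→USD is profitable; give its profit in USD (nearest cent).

Profitable loop is USD → HKD → BRL → USD:
USD 155,000.00 ÷ 0.12784 = HKD 1,212,453.07
HKD 1,212,453.07 × 0.70058 = BRL 849,420.37
BRL 849,420.37 × 0.18592 = USD 157,924.24
Profit = USD 157,924.24 − USD 155,000.00

Profit: USD 2,924.24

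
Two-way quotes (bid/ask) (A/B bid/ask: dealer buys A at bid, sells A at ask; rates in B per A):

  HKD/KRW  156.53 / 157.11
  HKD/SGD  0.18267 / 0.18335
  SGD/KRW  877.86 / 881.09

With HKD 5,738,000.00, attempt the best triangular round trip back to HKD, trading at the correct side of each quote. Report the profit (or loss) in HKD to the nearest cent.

Net profit: HKD 118,649.11

Best loop HKD → SGD → KRW → HKD:
HKD 5,738,000.00 × 0.18267 (sell HKD at bid) = SGD 1,048,160.46
SGD 1,048,160.46 × 877.86 (sell SGD at bid) = KRW 920,138,141
KRW 920,138,141 ÷ 157.11 (buy HKD at ask) = HKD 5,856,649.11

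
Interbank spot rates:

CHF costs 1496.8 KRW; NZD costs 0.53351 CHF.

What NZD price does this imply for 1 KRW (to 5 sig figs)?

KRW/NZD = 0.0012523

1 KRW ÷ 1496.8 = 0.000668092 CHF
0.000668092 CHF ÷ 0.53351 = 0.00125226 NZD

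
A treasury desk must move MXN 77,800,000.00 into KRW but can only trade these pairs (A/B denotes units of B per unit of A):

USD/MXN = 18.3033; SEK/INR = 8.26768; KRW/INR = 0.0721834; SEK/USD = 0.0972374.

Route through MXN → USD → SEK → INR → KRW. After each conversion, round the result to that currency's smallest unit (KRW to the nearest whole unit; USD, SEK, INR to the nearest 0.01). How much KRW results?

MXN 77,800,000.00 ÷ 18.3033 = USD 4,250,599.62
USD 4,250,599.62 ÷ 0.0972374 = SEK 43,713,628.91
SEK 43,713,628.91 × 8.26768 = INR 361,410,295.47
INR 361,410,295.47 ÷ 0.0721834 = KRW 5,006,833,918

KRW 5,006,833,918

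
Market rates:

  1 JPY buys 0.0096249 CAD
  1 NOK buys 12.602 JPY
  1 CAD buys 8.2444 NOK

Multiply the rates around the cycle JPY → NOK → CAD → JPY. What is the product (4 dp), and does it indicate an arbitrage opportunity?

1.0000 (no arbitrage)

Around JPY → NOK → CAD → JPY: 1 ÷ 12.602 ÷ 8.2444 ÷ 0.0096249 = 1.000012
Product ≈ 1 (deviation 0.001%, within rounding noise).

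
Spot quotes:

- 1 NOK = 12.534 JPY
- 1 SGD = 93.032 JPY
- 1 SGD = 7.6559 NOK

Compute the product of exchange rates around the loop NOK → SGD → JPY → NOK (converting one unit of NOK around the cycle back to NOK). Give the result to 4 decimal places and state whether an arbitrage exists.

0.9695 (arbitrage exists)

Around NOK → SGD → JPY → NOK: 1 ÷ 7.6559 × 93.032 ÷ 12.534 = 0.969497
Product < 1; profitable direction is NOK → JPY → SGD → NOK.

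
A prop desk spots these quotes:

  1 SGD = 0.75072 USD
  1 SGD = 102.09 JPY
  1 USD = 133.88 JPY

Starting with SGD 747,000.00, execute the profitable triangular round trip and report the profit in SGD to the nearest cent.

Profitable loop is SGD → JPY → USD → SGD:
SGD 747,000.00 × 102.09 = JPY 76,261,230
JPY 76,261,230 ÷ 133.88 = USD 569,623.77
USD 569,623.77 ÷ 0.75072 = SGD 758,769.94
Profit = SGD 758,769.94 − SGD 747,000.00

Profit: SGD 11,769.94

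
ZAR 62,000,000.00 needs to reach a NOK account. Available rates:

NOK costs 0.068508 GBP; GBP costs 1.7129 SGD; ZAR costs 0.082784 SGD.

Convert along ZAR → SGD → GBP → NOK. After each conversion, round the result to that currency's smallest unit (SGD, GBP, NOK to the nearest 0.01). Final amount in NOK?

NOK 43,738,591.99

ZAR 62,000,000.00 × 0.082784 = SGD 5,132,608.00
SGD 5,132,608.00 ÷ 1.7129 = GBP 2,996,443.46
GBP 2,996,443.46 ÷ 0.068508 = NOK 43,738,591.99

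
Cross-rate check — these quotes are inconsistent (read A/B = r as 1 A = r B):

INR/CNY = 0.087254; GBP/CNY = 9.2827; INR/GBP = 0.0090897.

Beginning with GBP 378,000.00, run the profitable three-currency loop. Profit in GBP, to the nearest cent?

Profitable loop is GBP → INR → CNY → GBP:
GBP 378,000.00 ÷ 0.0090897 = INR 41,585,530.88
INR 41,585,530.88 × 0.087254 = CNY 3,628,503.91
CNY 3,628,503.91 ÷ 9.2827 = GBP 390,888.85
Profit = GBP 390,888.85 − GBP 378,000.00

Profit: GBP 12,888.85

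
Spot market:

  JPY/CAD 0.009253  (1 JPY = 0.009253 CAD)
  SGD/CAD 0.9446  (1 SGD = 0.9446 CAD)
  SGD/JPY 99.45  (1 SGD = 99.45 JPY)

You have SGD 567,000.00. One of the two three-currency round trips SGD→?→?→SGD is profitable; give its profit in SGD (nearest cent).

Profit: SGD 15,027.70

Profitable loop is SGD → CAD → JPY → SGD:
SGD 567,000.00 × 0.9446 = CAD 535,588.20
CAD 535,588.20 ÷ 0.009253 = JPY 57,882,654
JPY 57,882,654 ÷ 99.45 = SGD 582,027.70
Profit = SGD 582,027.70 − SGD 567,000.00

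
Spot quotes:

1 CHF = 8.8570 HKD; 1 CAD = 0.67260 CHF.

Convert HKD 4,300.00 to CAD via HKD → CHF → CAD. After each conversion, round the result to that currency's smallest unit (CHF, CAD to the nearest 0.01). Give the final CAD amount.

CAD 721.81

HKD 4,300.00 ÷ 8.8570 = CHF 485.49
CHF 485.49 ÷ 0.67260 = CAD 721.81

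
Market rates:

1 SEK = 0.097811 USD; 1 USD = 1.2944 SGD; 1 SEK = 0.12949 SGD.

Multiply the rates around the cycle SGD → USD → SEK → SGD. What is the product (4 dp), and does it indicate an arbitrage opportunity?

Around SGD → USD → SEK → SGD: 1 ÷ 1.2944 ÷ 0.097811 × 0.12949 = 1.022775
Product > 1; profitable direction is SGD → USD → SEK → SGD.

1.0228 (arbitrage exists)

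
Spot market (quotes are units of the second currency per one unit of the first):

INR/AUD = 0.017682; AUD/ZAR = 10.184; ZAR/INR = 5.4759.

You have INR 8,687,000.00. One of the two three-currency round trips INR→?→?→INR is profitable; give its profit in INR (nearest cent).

Profitable loop is INR → ZAR → AUD → INR:
INR 8,687,000.00 ÷ 5.4759 = ZAR 1,586,405.89
ZAR 1,586,405.89 ÷ 10.184 = AUD 155,774.34
AUD 155,774.34 ÷ 0.017682 = INR 8,809,769.31
Profit = INR 8,809,769.31 − INR 8,687,000.00

Profit: INR 122,769.31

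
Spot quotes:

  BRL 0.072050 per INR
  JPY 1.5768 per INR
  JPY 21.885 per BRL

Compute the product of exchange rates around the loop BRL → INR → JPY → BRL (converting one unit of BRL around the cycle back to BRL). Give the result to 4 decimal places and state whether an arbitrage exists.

1.0000 (no arbitrage)

Around BRL → INR → JPY → BRL: 1 ÷ 0.072050 × 1.5768 ÷ 21.885 = 0.999991
Product ≈ 1 (deviation 0.001%, within rounding noise).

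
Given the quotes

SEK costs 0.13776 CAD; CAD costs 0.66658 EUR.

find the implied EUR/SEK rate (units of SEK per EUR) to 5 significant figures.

1 EUR ÷ 0.66658 = 1.5002 CAD
1.5002 CAD ÷ 0.13776 = 10.8899 SEK

EUR/SEK = 10.890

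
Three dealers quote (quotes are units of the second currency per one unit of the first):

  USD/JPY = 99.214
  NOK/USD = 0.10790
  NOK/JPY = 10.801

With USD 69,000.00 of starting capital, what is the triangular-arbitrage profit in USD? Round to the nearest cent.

Profitable loop is USD → NOK → JPY → USD:
USD 69,000.00 ÷ 0.10790 = NOK 639,481.00
NOK 639,481.00 × 10.801 = JPY 6,907,034
JPY 6,907,034 ÷ 99.214 = USD 69,617.54
Profit = USD 69,617.54 − USD 69,000.00

Profit: USD 617.54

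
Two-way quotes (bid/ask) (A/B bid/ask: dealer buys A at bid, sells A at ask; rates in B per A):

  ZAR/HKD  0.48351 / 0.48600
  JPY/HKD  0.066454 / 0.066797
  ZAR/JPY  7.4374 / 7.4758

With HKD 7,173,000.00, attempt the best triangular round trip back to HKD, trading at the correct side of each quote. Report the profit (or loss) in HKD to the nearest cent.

Best loop HKD → ZAR → JPY → HKD:
HKD 7,173,000.00 ÷ 0.48600 (buy ZAR at ask) = ZAR 14,759,259.26
ZAR 14,759,259.26 × 7.4374 (sell ZAR at bid) = JPY 109,770,515
JPY 109,770,515 × 0.066454 (sell JPY at bid) = HKD 7,294,689.79

Net profit: HKD 121,689.79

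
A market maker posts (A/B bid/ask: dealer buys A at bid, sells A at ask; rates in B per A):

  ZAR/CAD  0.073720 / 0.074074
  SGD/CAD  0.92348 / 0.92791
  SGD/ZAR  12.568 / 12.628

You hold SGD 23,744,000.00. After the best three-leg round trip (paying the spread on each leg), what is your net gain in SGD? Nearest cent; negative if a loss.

Best loop SGD → ZAR → CAD → SGD:
SGD 23,744,000.00 × 12.568 (sell SGD at bid) = ZAR 298,414,592.00
ZAR 298,414,592.00 × 0.073720 (sell ZAR at bid) = CAD 21,999,123.72
CAD 21,999,123.72 ÷ 0.92791 (buy SGD at ask) = SGD 23,708,251.58

Net result: SGD -35,748.42 (no profitable arbitrage after spreads)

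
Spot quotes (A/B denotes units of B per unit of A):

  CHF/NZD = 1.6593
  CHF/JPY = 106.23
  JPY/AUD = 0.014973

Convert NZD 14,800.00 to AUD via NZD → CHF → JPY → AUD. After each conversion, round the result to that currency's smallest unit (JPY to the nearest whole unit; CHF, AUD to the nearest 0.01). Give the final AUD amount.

NZD 14,800.00 ÷ 1.6593 = CHF 8,919.42
CHF 8,919.42 × 106.23 = JPY 947,510
JPY 947,510 × 0.014973 = AUD 14,187.07

AUD 14,187.07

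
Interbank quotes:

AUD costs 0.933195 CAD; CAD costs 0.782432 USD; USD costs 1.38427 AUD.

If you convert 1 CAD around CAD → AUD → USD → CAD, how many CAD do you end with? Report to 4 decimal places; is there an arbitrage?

0.9894 (arbitrage exists)

Around CAD → AUD → USD → CAD: 1 ÷ 0.933195 ÷ 1.38427 ÷ 0.782432 = 0.989373
Product < 1; profitable direction is CAD → USD → AUD → CAD.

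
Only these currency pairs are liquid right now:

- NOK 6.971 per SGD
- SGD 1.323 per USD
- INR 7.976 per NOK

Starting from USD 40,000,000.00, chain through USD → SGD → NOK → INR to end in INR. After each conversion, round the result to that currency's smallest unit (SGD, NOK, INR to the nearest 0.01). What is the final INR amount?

INR 2,942,388,832.32

USD 40,000,000.00 × 1.323 = SGD 52,920,000.00
SGD 52,920,000.00 × 6.971 = NOK 368,905,320.00
NOK 368,905,320.00 × 7.976 = INR 2,942,388,832.32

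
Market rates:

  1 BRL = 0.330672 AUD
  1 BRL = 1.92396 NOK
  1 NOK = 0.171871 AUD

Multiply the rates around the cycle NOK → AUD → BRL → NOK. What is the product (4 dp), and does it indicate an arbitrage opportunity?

Around NOK → AUD → BRL → NOK: 1 × 0.171871 ÷ 0.330672 × 1.92396 = 1.000003
Product ≈ 1 (deviation 0.000%, within rounding noise).

1.0000 (no arbitrage)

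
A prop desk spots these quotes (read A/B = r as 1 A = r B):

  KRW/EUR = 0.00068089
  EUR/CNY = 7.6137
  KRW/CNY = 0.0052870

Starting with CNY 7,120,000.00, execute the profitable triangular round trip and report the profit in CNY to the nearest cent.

Profitable loop is CNY → EUR → KRW → CNY:
CNY 7,120,000.00 ÷ 7.6137 = EUR 935,156.36
EUR 935,156.36 ÷ 0.00068089 = KRW 1,373,432,365
KRW 1,373,432,365 × 0.0052870 = CNY 7,261,336.91
Profit = CNY 7,261,336.91 − CNY 7,120,000.00

Profit: CNY 141,336.91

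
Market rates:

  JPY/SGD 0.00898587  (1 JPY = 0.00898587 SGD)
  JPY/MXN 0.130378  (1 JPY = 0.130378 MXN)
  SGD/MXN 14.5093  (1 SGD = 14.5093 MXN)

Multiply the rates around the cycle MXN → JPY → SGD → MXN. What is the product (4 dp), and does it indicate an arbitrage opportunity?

1.0000 (no arbitrage)

Around MXN → JPY → SGD → MXN: 1 ÷ 0.130378 × 0.00898587 × 14.5093 = 1.000005
Product ≈ 1 (deviation 0.001%, within rounding noise).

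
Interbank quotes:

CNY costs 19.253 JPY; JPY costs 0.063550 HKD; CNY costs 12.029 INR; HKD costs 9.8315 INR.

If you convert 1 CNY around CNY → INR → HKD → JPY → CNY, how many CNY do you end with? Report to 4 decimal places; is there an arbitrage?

Around CNY → INR → HKD → JPY → CNY: 1 × 12.029 ÷ 9.8315 ÷ 0.063550 ÷ 19.253 = 0.999990
Product ≈ 1 (deviation 0.001%, within rounding noise).

1.0000 (no arbitrage)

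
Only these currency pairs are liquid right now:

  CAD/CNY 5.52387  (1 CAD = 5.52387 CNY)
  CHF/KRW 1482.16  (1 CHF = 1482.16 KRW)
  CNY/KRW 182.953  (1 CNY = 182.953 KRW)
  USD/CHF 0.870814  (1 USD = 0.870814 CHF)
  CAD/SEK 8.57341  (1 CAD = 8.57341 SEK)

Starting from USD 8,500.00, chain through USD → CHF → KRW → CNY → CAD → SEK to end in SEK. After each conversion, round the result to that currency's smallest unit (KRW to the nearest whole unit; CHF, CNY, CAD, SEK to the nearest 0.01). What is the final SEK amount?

SEK 93,070.11

USD 8,500.00 × 0.870814 = CHF 7,401.92
CHF 7,401.92 × 1482.16 = KRW 10,970,830
KRW 10,970,830 ÷ 182.953 = CNY 59,965.29
CNY 59,965.29 ÷ 5.52387 = CAD 10,855.67
CAD 10,855.67 × 8.57341 = SEK 93,070.11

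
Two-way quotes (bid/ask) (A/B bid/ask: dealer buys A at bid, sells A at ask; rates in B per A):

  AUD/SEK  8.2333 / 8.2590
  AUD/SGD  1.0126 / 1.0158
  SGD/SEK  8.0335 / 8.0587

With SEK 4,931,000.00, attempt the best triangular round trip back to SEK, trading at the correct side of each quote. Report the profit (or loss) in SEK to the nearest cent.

Best loop SEK → SGD → AUD → SEK:
SEK 4,931,000.00 ÷ 8.0587 (buy SGD at ask) = SGD 611,885.29
SGD 611,885.29 ÷ 1.0158 (buy AUD at ask) = AUD 602,367.88
AUD 602,367.88 × 8.2333 (sell AUD at bid) = SEK 4,959,475.46

Net profit: SEK 28,475.46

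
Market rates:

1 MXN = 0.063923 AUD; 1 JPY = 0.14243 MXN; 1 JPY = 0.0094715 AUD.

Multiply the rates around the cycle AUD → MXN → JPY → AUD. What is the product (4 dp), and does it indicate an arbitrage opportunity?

1.0403 (arbitrage exists)

Around AUD → MXN → JPY → AUD: 1 ÷ 0.063923 ÷ 0.14243 × 0.0094715 = 1.040304
Product > 1; profitable direction is AUD → MXN → JPY → AUD.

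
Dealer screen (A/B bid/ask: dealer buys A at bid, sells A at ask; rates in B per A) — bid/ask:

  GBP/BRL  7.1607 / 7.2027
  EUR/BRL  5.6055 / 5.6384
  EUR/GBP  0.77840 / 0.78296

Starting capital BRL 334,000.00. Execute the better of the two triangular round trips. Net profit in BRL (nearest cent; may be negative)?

Net result: BRL -2,009.30 (no profitable arbitrage after spreads)

Best loop BRL → GBP → EUR → BRL:
BRL 334,000.00 ÷ 7.2027 (buy GBP at ask) = GBP 46,371.50
GBP 46,371.50 ÷ 0.78296 (buy EUR at ask) = EUR 59,225.89
EUR 59,225.89 × 5.6055 (sell EUR at bid) = BRL 331,990.70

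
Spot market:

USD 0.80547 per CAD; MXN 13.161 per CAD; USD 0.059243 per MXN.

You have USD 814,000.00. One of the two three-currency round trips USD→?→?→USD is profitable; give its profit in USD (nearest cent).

Profitable loop is USD → MXN → CAD → USD:
USD 814,000.00 ÷ 0.059243 = MXN 13,740,019.92
MXN 13,740,019.92 ÷ 13.161 = CAD 1,043,995.13
CAD 1,043,995.13 × 0.80547 = USD 840,906.76
Profit = USD 840,906.76 − USD 814,000.00

Profit: USD 26,906.76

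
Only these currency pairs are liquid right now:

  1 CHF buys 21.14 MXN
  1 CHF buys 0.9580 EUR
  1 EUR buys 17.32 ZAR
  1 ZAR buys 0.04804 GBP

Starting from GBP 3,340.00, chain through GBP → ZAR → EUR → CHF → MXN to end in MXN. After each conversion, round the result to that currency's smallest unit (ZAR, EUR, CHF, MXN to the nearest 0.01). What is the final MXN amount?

GBP 3,340.00 ÷ 0.04804 = ZAR 69,525.40
ZAR 69,525.40 ÷ 17.32 = EUR 4,014.17
EUR 4,014.17 ÷ 0.9580 = CHF 4,190.16
CHF 4,190.16 × 21.14 = MXN 88,579.98

MXN 88,579.98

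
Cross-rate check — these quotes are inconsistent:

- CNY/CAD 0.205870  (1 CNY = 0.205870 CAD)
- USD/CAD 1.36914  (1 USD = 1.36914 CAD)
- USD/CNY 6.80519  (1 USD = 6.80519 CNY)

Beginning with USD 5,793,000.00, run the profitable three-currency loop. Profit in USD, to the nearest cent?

Profit: USD 134,737.86

Profitable loop is USD → CNY → CAD → USD:
USD 5,793,000.00 × 6.80519 = CNY 39,422,465.67
CNY 39,422,465.67 × 0.205870 = CAD 8,115,903.01
CAD 8,115,903.01 ÷ 1.36914 = USD 5,927,737.86
Profit = USD 5,927,737.86 − USD 5,793,000.00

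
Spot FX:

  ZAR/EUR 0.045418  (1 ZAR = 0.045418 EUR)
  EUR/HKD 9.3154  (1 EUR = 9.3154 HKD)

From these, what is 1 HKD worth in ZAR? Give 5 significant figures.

HKD/ZAR = 2.3636

1 HKD ÷ 9.3154 = 0.107349 EUR
0.107349 EUR ÷ 0.045418 = 2.36358 ZAR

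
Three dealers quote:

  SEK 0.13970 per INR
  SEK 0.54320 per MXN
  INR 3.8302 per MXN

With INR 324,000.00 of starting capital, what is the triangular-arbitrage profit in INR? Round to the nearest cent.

Profitable loop is INR → MXN → SEK → INR:
INR 324,000.00 ÷ 3.8302 = MXN 84,590.88
MXN 84,590.88 × 0.54320 = SEK 45,949.77
SEK 45,949.77 ÷ 0.13970 = INR 328,917.45
Profit = INR 328,917.45 − INR 324,000.00

Profit: INR 4,917.45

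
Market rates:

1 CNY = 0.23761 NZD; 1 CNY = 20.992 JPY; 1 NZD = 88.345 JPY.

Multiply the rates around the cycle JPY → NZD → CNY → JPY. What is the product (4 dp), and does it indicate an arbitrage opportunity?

1.0000 (no arbitrage)

Around JPY → NZD → CNY → JPY: 1 ÷ 88.345 ÷ 0.23761 × 20.992 = 1.000016
Product ≈ 1 (deviation 0.002%, within rounding noise).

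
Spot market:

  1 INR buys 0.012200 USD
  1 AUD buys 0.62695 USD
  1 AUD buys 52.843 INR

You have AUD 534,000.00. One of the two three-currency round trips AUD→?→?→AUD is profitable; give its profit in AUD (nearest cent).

Profit: AUD 15,105.31

Profitable loop is AUD → INR → USD → AUD:
AUD 534,000.00 × 52.843 = INR 28,218,162.00
INR 28,218,162.00 × 0.012200 = USD 344,261.58
USD 344,261.58 ÷ 0.62695 = AUD 549,105.31
Profit = AUD 549,105.31 − AUD 534,000.00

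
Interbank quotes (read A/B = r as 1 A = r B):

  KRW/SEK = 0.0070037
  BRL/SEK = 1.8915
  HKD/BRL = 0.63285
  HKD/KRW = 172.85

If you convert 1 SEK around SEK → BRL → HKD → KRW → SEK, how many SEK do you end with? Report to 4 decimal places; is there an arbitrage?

1.0113 (arbitrage exists)

Around SEK → BRL → HKD → KRW → SEK: 1 ÷ 1.8915 ÷ 0.63285 × 172.85 × 0.0070037 = 1.011323
Product > 1; profitable direction is SEK → BRL → HKD → KRW → SEK.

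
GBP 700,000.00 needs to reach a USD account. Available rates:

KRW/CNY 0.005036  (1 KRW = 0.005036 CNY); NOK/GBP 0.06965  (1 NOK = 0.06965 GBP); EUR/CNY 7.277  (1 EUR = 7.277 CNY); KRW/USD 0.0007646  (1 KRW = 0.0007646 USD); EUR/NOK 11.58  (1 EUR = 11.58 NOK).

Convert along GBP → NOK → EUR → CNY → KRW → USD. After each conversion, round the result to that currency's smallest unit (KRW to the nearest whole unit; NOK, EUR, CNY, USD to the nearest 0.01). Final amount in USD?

GBP 700,000.00 ÷ 0.06965 = NOK 10,050,251.26
NOK 10,050,251.26 ÷ 11.58 = EUR 867,897.35
EUR 867,897.35 × 7.277 = CNY 6,315,689.02
CNY 6,315,689.02 ÷ 0.005036 = KRW 1,254,108,225
KRW 1,254,108,225 × 0.0007646 = USD 958,891.15

USD 958,891.15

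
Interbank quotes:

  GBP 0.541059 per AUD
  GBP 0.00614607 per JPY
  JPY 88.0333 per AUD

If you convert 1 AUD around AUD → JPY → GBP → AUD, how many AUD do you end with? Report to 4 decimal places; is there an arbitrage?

Around AUD → JPY → GBP → AUD: 1 × 88.0333 × 0.00614607 ÷ 0.541059 = 1.000000
Product ≈ 1 (deviation 0.000%, within rounding noise).

1.0000 (no arbitrage)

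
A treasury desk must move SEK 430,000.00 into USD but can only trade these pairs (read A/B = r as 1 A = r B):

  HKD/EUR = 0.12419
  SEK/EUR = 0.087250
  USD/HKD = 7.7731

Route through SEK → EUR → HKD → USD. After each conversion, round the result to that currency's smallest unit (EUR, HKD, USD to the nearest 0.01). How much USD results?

SEK 430,000.00 × 0.087250 = EUR 37,517.50
EUR 37,517.50 ÷ 0.12419 = HKD 302,097.59
HKD 302,097.59 ÷ 7.7731 = USD 38,864.49

USD 38,864.49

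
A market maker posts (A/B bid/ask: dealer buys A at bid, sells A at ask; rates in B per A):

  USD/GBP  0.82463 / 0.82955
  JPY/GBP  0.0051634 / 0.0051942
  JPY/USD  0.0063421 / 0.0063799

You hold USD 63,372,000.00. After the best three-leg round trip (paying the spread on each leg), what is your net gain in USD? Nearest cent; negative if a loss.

Best loop USD → GBP → JPY → USD:
USD 63,372,000.00 × 0.82463 (sell USD at bid) = GBP 52,258,452.36
GBP 52,258,452.36 ÷ 0.0051942 (buy JPY at ask) = JPY 10,060,924,177
JPY 10,060,924,177 × 0.0063421 (sell JPY at bid) = USD 63,807,387.22

Net profit: USD 435,387.22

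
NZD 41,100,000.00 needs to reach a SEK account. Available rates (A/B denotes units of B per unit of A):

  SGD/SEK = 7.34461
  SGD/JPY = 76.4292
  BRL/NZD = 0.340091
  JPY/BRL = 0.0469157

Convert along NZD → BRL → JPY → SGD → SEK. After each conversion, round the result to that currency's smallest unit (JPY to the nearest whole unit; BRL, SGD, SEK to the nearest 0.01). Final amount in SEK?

SEK 247,535,737.42

NZD 41,100,000.00 ÷ 0.340091 = BRL 120,850,007.79
BRL 120,850,007.79 ÷ 0.0469157 = JPY 2,575,896,934
JPY 2,575,896,934 ÷ 76.4292 = SGD 33,703,047.19
SGD 33,703,047.19 × 7.34461 = SEK 247,535,737.42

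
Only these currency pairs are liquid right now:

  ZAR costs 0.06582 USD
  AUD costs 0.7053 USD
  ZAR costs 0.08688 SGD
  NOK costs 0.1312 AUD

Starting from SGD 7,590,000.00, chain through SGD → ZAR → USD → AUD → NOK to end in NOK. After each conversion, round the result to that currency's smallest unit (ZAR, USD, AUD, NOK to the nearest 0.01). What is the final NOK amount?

SGD 7,590,000.00 ÷ 0.08688 = ZAR 87,361,878.45
ZAR 87,361,878.45 × 0.06582 = USD 5,750,158.84
USD 5,750,158.84 ÷ 0.7053 = AUD 8,152,784.40
AUD 8,152,784.40 ÷ 0.1312 = NOK 62,140,125.00

NOK 62,140,125.00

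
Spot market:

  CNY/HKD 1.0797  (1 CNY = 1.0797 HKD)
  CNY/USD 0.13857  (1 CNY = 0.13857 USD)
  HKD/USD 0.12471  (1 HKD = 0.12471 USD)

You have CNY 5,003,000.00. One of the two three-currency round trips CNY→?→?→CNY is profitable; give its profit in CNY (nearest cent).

Profitable loop is CNY → USD → HKD → CNY:
CNY 5,003,000.00 × 0.13857 = USD 693,265.71
USD 693,265.71 ÷ 0.12471 = HKD 5,559,022.61
HKD 5,559,022.61 ÷ 1.0797 = CNY 5,148,673.35
Profit = CNY 5,148,673.35 − CNY 5,003,000.00

Profit: CNY 145,673.35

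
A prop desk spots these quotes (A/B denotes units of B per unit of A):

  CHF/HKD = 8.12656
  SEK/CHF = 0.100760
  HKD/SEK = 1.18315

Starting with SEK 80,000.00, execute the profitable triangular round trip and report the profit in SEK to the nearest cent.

Profit: SEK 2,576.27

Profitable loop is SEK → HKD → CHF → SEK:
SEK 80,000.00 ÷ 1.18315 = HKD 67,616.11
HKD 67,616.11 ÷ 8.12656 = CHF 8,320.39
CHF 8,320.39 ÷ 0.100760 = SEK 82,576.27
Profit = SEK 82,576.27 − SEK 80,000.00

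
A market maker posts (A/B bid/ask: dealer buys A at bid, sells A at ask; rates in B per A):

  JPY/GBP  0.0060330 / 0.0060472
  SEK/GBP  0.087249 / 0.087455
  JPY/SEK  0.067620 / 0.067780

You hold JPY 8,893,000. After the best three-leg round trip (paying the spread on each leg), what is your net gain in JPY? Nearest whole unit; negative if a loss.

Best loop JPY → GBP → SEK → JPY:
JPY 8,893,000 × 0.0060330 (sell JPY at bid) = GBP 53,651.47
GBP 53,651.47 ÷ 0.087455 (buy SEK at ask) = SEK 613,475.15
SEK 613,475.15 ÷ 0.067780 (buy JPY at ask) = JPY 9,050,976

Net profit: JPY 157,976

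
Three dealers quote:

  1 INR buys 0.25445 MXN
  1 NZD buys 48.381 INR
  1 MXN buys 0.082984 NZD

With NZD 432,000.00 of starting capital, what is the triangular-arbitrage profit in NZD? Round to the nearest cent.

Profit: NZD 9,321.83

Profitable loop is NZD → INR → MXN → NZD:
NZD 432,000.00 × 48.381 = INR 20,900,592.00
INR 20,900,592.00 × 0.25445 = MXN 5,318,155.63
MXN 5,318,155.63 × 0.082984 = NZD 441,321.83
Profit = NZD 441,321.83 − NZD 432,000.00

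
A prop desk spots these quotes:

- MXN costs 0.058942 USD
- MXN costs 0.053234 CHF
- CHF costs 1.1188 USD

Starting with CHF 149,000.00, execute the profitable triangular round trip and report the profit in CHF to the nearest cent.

Profitable loop is CHF → USD → MXN → CHF:
CHF 149,000.00 × 1.1188 = USD 166,701.20
USD 166,701.20 ÷ 0.058942 = MXN 2,828,224.36
MXN 2,828,224.36 × 0.053234 = CHF 150,557.70
Profit = CHF 150,557.70 − CHF 149,000.00

Profit: CHF 1,557.70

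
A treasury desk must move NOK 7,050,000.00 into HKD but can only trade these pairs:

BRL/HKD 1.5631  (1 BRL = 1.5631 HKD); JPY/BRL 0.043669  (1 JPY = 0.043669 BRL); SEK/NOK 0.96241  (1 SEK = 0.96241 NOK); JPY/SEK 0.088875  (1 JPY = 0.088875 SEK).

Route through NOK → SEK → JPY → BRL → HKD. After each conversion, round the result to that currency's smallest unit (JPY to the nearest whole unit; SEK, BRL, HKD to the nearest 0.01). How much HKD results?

NOK 7,050,000.00 ÷ 0.96241 = SEK 7,325,360.29
SEK 7,325,360.29 ÷ 0.088875 = JPY 82,423,182
JPY 82,423,182 × 0.043669 = BRL 3,599,337.93
BRL 3,599,337.93 × 1.5631 = HKD 5,626,125.12

HKD 5,626,125.12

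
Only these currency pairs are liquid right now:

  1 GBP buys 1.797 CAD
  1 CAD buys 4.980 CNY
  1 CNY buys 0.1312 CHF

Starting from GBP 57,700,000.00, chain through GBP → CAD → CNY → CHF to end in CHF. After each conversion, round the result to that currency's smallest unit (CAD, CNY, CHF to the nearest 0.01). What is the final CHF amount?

CHF 67,746,531.97

GBP 57,700,000.00 × 1.797 = CAD 103,686,900.00
CAD 103,686,900.00 × 4.980 = CNY 516,360,762.00
CNY 516,360,762.00 × 0.1312 = CHF 67,746,531.97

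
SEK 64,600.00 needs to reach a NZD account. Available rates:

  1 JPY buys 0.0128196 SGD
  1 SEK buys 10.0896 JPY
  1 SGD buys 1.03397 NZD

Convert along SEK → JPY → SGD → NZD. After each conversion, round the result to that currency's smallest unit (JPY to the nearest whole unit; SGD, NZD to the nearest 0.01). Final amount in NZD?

SEK 64,600.00 × 10.0896 = JPY 651,788
JPY 651,788 × 0.0128196 = SGD 8,355.66
SGD 8,355.66 × 1.03397 = NZD 8,639.50

NZD 8,639.50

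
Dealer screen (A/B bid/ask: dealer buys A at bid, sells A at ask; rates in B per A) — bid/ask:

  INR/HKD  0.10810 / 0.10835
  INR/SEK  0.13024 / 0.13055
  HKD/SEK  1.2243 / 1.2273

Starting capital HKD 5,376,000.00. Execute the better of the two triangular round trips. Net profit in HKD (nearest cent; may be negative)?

Best loop HKD → SEK → INR → HKD:
HKD 5,376,000.00 × 1.2243 (sell HKD at bid) = SEK 6,581,836.80
SEK 6,581,836.80 ÷ 0.13055 (buy INR at ask) = INR 50,416,214.48
INR 50,416,214.48 × 0.10810 (sell INR at bid) = HKD 5,449,992.78

Net profit: HKD 73,992.78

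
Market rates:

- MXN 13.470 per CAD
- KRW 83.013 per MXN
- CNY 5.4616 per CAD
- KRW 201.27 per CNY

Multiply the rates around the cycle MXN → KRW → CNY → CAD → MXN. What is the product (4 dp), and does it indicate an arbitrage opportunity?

1.0172 (arbitrage exists)

Around MXN → KRW → CNY → CAD → MXN: 1 × 83.013 ÷ 201.27 ÷ 5.4616 × 13.470 = 1.017220
Product > 1; profitable direction is MXN → KRW → CNY → CAD → MXN.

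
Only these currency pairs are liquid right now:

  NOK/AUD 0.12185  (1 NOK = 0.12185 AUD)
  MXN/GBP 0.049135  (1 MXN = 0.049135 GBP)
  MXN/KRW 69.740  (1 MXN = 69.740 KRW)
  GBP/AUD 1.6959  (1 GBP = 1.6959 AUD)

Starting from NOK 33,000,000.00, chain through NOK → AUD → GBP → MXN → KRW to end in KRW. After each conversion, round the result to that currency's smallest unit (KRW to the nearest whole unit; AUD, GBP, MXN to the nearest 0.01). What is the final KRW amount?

KRW 3,365,349,822

NOK 33,000,000.00 × 0.12185 = AUD 4,021,050.00
AUD 4,021,050.00 ÷ 1.6959 = GBP 2,371,041.92
GBP 2,371,041.92 ÷ 0.049135 = MXN 48,255,661.34
MXN 48,255,661.34 × 69.740 = KRW 3,365,349,822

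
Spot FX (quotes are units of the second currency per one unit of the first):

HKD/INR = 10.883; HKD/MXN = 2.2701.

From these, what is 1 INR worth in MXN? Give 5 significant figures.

INR/MXN = 0.20859

1 INR ÷ 10.883 = 0.0918864 HKD
0.0918864 HKD × 2.2701 = 0.208591 MXN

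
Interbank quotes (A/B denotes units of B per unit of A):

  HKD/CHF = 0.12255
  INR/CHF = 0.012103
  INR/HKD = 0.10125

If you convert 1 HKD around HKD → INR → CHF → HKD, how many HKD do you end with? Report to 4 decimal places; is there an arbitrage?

Around HKD → INR → CHF → HKD: 1 ÷ 0.10125 × 0.012103 ÷ 0.12255 = 0.975404
Product < 1; profitable direction is HKD → CHF → INR → HKD.

0.9754 (arbitrage exists)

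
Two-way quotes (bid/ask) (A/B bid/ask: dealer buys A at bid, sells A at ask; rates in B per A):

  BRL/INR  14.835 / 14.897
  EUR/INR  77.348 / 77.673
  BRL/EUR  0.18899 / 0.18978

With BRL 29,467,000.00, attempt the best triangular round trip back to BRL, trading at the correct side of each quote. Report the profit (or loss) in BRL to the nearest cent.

Best loop BRL → INR → EUR → BRL:
BRL 29,467,000.00 × 14.835 (sell BRL at bid) = INR 437,142,945.00
INR 437,142,945.00 ÷ 77.673 (buy EUR at ask) = EUR 5,627,991.00
EUR 5,627,991.00 ÷ 0.18978 (buy BRL at ask) = BRL 29,655,343.03

Net profit: BRL 188,343.03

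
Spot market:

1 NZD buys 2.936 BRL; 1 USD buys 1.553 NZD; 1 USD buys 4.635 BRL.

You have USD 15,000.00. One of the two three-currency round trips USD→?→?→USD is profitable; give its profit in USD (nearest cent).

Profitable loop is USD → BRL → NZD → USD:
USD 15,000.00 × 4.635 = BRL 69,525.00
BRL 69,525.00 ÷ 2.936 = NZD 23,680.18
NZD 23,680.18 ÷ 1.553 = USD 15,248.02
Profit = USD 15,248.02 − USD 15,000.00

Profit: USD 248.02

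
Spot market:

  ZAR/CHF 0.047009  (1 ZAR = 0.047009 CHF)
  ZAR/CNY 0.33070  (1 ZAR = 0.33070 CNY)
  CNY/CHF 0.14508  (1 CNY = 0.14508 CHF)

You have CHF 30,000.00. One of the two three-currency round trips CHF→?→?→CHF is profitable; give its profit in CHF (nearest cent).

Profitable loop is CHF → ZAR → CNY → CHF:
CHF 30,000.00 ÷ 0.047009 = ZAR 638,175.67
ZAR 638,175.67 × 0.33070 = CNY 211,044.69
CNY 211,044.69 × 0.14508 = CHF 30,618.36
Profit = CHF 30,618.36 − CHF 30,000.00

Profit: CHF 618.36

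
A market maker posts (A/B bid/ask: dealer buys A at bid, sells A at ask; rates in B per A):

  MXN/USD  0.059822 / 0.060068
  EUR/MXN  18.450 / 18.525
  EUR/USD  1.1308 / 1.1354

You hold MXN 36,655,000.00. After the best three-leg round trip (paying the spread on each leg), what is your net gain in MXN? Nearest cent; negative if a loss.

Net profit: MXN 594,258.76

Best loop MXN → EUR → USD → MXN:
MXN 36,655,000.00 ÷ 18.525 (buy EUR at ask) = EUR 1,978,677.46
EUR 1,978,677.46 × 1.1308 (sell EUR at bid) = USD 2,237,488.48
USD 2,237,488.48 ÷ 0.060068 (buy MXN at ask) = MXN 37,249,258.76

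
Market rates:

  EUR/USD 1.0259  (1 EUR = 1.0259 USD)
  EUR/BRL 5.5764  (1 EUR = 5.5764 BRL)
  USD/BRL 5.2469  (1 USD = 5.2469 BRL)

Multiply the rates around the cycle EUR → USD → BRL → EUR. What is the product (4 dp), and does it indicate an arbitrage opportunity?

Around EUR → USD → BRL → EUR: 1 × 1.0259 × 5.2469 ÷ 5.5764 = 0.965281
Product < 1; profitable direction is EUR → BRL → USD → EUR.

0.9653 (arbitrage exists)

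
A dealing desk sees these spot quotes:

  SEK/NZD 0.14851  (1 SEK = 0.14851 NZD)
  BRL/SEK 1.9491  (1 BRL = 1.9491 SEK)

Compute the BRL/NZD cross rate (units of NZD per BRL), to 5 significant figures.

BRL/NZD = 0.28946

1 BRL × 1.9491 = 1.9491 SEK
1.9491 SEK × 0.14851 = 0.289461 NZD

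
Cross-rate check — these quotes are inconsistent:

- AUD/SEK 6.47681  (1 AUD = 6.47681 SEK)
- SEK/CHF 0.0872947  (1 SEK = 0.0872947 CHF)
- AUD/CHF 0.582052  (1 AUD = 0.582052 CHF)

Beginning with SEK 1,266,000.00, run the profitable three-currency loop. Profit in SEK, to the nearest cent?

Profitable loop is SEK → AUD → CHF → SEK:
SEK 1,266,000.00 ÷ 6.47681 = AUD 195,466.60
AUD 195,466.60 × 0.582052 = CHF 113,771.72
CHF 113,771.72 ÷ 0.0872947 = SEK 1,303,306.19
Profit = SEK 1,303,306.19 − SEK 1,266,000.00

Profit: SEK 37,306.19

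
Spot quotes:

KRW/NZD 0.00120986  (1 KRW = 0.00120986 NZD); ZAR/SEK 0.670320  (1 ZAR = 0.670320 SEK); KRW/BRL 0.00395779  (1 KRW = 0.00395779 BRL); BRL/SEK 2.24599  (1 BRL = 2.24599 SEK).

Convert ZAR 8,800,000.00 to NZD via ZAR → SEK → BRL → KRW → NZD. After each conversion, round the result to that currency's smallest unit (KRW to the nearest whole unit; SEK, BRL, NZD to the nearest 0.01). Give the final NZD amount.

NZD 802,859.23

ZAR 8,800,000.00 × 0.670320 = SEK 5,898,816.00
SEK 5,898,816.00 ÷ 2.24599 = BRL 2,626,376.79
BRL 2,626,376.79 ÷ 0.00395779 = KRW 663,596,803
KRW 663,596,803 × 0.00120986 = NZD 802,859.23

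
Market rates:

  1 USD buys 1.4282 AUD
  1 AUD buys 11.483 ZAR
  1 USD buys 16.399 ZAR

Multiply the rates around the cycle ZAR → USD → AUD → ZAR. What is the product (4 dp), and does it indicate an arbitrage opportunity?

1.0001 (no arbitrage)

Around ZAR → USD → AUD → ZAR: 1 ÷ 16.399 × 1.4282 × 11.483 = 1.000062
Product ≈ 1 (deviation 0.006%, within rounding noise).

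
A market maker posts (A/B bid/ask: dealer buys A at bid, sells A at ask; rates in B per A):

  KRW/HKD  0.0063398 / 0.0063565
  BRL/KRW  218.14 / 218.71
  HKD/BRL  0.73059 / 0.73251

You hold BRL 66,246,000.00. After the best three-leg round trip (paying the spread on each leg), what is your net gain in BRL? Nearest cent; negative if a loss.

Best loop BRL → KRW → HKD → BRL:
BRL 66,246,000.00 × 218.14 (sell BRL at bid) = KRW 14,450,902,440
KRW 14,450,902,440 × 0.0063398 (sell KRW at bid) = HKD 91,615,831.29
HKD 91,615,831.29 × 0.73059 (sell HKD at bid) = BRL 66,933,610.18

Net profit: BRL 687,610.18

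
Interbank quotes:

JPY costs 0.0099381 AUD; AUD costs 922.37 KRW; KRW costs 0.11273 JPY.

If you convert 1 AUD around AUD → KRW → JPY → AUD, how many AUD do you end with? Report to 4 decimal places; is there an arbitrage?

1.0334 (arbitrage exists)

Around AUD → KRW → JPY → AUD: 1 × 922.37 × 0.11273 × 0.0099381 = 1.033351
Product > 1; profitable direction is AUD → KRW → JPY → AUD.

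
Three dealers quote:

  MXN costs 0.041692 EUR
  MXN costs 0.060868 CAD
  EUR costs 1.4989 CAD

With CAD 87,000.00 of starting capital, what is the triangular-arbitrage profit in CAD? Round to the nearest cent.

Profitable loop is CAD → MXN → EUR → CAD:
CAD 87,000.00 ÷ 0.060868 = MXN 1,429,322.47
MXN 1,429,322.47 × 0.041692 = EUR 59,591.31
EUR 59,591.31 × 1.4989 = CAD 89,321.42
Profit = CAD 89,321.42 − CAD 87,000.00

Profit: CAD 2,321.42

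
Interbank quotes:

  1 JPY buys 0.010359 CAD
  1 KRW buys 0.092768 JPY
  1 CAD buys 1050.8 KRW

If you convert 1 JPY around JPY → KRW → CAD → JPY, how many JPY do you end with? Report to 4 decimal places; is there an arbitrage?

0.9903 (arbitrage exists)

Around JPY → KRW → CAD → JPY: 1 ÷ 0.092768 ÷ 1050.8 ÷ 0.010359 = 0.990293
Product < 1; profitable direction is JPY → CAD → KRW → JPY.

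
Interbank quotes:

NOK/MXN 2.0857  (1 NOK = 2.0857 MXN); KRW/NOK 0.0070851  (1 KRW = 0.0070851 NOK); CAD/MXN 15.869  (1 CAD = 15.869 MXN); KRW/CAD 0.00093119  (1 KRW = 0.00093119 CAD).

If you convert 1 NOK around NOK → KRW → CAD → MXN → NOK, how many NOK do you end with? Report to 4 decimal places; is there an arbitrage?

1.0000 (no arbitrage)

Around NOK → KRW → CAD → MXN → NOK: 1 ÷ 0.0070851 × 0.00093119 × 15.869 ÷ 2.0857 = 0.999977
Product ≈ 1 (deviation 0.002%, within rounding noise).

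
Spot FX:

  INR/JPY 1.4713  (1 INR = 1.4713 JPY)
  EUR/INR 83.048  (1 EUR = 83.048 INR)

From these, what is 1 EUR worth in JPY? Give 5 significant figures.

EUR/JPY = 122.19

1 EUR × 83.048 = 83.048 INR
83.048 INR × 1.4713 = 122.189 JPY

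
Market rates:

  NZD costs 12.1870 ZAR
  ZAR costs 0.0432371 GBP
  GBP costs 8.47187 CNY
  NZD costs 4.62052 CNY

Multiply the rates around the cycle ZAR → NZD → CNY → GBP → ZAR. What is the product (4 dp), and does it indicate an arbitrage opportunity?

Around ZAR → NZD → CNY → GBP → ZAR: 1 ÷ 12.1870 × 4.62052 ÷ 8.47187 ÷ 0.0432371 = 1.035043
Product > 1; profitable direction is ZAR → NZD → CNY → GBP → ZAR.

1.0350 (arbitrage exists)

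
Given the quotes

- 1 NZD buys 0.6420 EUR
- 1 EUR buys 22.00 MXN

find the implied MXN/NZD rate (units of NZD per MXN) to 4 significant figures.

MXN/NZD = 0.07080

1 MXN ÷ 22.00 = 0.0454545 EUR
0.0454545 EUR ÷ 0.6420 = 0.0708015 NZD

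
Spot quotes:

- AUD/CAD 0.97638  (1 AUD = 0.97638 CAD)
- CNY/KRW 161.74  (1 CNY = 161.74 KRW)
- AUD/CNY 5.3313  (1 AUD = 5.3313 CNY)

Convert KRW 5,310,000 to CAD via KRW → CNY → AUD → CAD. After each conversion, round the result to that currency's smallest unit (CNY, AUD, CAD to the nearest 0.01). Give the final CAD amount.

CAD 6,012.61

KRW 5,310,000 ÷ 161.74 = CNY 32,830.47
CNY 32,830.47 ÷ 5.3313 = AUD 6,158.06
AUD 6,158.06 × 0.97638 = CAD 6,012.61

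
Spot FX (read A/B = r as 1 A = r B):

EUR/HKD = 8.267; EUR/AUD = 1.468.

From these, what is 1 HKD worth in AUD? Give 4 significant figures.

1 HKD ÷ 8.267 = 0.120963 EUR
0.120963 EUR × 1.468 = 0.177573 AUD

HKD/AUD = 0.1776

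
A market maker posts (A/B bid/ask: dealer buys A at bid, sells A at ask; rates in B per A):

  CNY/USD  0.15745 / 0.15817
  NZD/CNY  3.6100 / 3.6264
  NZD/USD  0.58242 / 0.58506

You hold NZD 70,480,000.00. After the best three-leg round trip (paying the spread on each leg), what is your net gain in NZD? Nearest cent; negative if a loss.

Net profit: NZD 1,085,276.69

Best loop NZD → USD → CNY → NZD:
NZD 70,480,000.00 × 0.58242 (sell NZD at bid) = USD 41,048,961.60
USD 41,048,961.60 ÷ 0.15817 (buy CNY at ask) = CNY 259,524,319.40
CNY 259,524,319.40 ÷ 3.6264 (buy NZD at ask) = NZD 71,565,276.69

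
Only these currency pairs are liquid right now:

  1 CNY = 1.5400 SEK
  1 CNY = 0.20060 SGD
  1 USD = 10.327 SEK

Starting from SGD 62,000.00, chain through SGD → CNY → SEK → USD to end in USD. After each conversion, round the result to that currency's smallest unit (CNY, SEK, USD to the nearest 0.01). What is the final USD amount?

USD 46,090.06

SGD 62,000.00 ÷ 0.20060 = CNY 309,072.78
CNY 309,072.78 × 1.5400 = SEK 475,972.08
SEK 475,972.08 ÷ 10.327 = USD 46,090.06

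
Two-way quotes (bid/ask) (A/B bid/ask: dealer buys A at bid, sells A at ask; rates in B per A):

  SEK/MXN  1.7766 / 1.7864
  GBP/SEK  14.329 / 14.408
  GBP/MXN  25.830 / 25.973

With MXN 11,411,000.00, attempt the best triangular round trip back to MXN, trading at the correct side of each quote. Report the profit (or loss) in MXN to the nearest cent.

Best loop MXN → SEK → GBP → MXN:
MXN 11,411,000.00 ÷ 1.7864 (buy SEK at ask) = SEK 6,387,707.12
SEK 6,387,707.12 ÷ 14.408 (buy GBP at ask) = GBP 443,344.47
GBP 443,344.47 × 25.830 (sell GBP at bid) = MXN 11,451,587.65

Net profit: MXN 40,587.65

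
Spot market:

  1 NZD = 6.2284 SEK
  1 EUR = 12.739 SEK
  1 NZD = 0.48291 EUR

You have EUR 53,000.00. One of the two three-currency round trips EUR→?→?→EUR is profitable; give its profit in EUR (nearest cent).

Profitable loop is EUR → NZD → SEK → EUR:
EUR 53,000.00 ÷ 0.48291 = NZD 109,751.30
NZD 109,751.30 × 6.2284 = SEK 683,574.99
SEK 683,574.99 ÷ 12.739 = EUR 53,660.02
Profit = EUR 53,660.02 − EUR 53,000.00

Profit: EUR 660.02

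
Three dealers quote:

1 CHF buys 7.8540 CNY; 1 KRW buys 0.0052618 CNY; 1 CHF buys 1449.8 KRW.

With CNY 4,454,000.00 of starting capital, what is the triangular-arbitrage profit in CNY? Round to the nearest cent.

Profitable loop is CNY → KRW → CHF → CNY:
CNY 4,454,000.00 ÷ 0.0052618 = KRW 846,478,391
KRW 846,478,391 ÷ 1449.8 = CHF 583,858.73
CHF 583,858.73 × 7.8540 = CNY 4,585,626.49
Profit = CNY 4,585,626.49 − CNY 4,454,000.00

Profit: CNY 131,626.49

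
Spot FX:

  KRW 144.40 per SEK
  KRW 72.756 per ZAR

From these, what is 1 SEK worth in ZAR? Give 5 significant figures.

1 SEK × 144.40 = 144.4 KRW
144.4 KRW ÷ 72.756 = 1.98472 ZAR

SEK/ZAR = 1.9847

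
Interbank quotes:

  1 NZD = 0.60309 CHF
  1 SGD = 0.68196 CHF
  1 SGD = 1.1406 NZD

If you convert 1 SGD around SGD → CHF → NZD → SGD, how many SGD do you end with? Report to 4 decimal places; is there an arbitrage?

Around SGD → CHF → NZD → SGD: 1 × 0.68196 ÷ 0.60309 ÷ 1.1406 = 0.991387
Product < 1; profitable direction is SGD → NZD → CHF → SGD.

0.9914 (arbitrage exists)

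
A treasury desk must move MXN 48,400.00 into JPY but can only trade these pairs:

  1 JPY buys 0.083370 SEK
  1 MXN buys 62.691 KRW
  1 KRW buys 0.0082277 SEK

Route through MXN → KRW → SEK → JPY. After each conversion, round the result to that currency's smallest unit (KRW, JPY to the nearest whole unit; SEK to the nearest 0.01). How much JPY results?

JPY 299,446

MXN 48,400.00 × 62.691 = KRW 3,034,244
KRW 3,034,244 × 0.0082277 = SEK 24,964.85
SEK 24,964.85 ÷ 0.083370 = JPY 299,446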